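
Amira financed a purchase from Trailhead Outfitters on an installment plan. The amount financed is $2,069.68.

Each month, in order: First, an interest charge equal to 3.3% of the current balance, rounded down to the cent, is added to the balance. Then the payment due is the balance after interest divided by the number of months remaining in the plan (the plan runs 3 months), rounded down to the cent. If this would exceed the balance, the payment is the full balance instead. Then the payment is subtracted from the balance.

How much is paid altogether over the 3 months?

# | Opening | Interest | Payment | End bal
1 | $2,069.68 | $68.29 | $712.65 | $1,425.32
2 | $1,425.32 | $47.03 | $736.17 | $736.18
3 | $736.18 | $24.29 | $760.47 | $0.00
Total paid: $2,209.29

$2,209.29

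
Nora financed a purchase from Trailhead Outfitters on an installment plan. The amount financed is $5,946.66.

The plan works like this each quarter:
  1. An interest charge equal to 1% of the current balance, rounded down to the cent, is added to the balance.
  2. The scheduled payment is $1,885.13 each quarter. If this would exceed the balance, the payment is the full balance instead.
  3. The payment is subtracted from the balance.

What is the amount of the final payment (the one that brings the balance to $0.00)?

Quarter 1: opening $5,946.66; interest $59.46 → $6,006.12; payment $1,885.13; balance $4,120.99
Quarter 2: opening $4,120.99; interest $41.20 → $4,162.19; payment $1,885.13; balance $2,277.06
Quarter 3: opening $2,277.06; interest $22.77 → $2,299.83; payment $1,885.13; balance $414.70
Quarter 4: opening $414.70; interest $4.14 → $418.84; payment $418.84; balance $0.00

$418.84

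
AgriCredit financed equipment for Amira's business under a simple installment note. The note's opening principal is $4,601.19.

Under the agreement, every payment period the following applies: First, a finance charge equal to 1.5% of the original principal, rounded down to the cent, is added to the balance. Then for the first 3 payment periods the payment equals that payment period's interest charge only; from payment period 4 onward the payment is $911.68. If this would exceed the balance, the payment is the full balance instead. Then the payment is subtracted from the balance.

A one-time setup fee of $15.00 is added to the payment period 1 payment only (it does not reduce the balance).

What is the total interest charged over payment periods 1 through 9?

Payment period 1: $4,601.19 +$69.01 interest = $4,670.20; pay $69.01 (+ $15.00 fee) → $4,601.19
Payment period 2: $4,601.19 +$69.01 interest = $4,670.20; pay $69.01 → $4,601.19
Payment period 3: $4,601.19 +$69.01 interest = $4,670.20; pay $69.01 → $4,601.19
Payment period 4: $4,601.19 +$69.01 interest = $4,670.20; pay $911.68 → $3,758.52
Payment period 5: $3,758.52 +$69.01 interest = $3,827.53; pay $911.68 → $2,915.85
Payment period 6: $2,915.85 +$69.01 interest = $2,984.86; pay $911.68 → $2,073.18
Payment period 7: $2,073.18 +$69.01 interest = $2,142.19; pay $911.68 → $1,230.51
Payment period 8: $1,230.51 +$69.01 interest = $1,299.52; pay $911.68 → $387.84
Payment period 9: $387.84 +$69.01 interest = $456.85; pay $456.85 → $0.00
Total interest: $69.01 + $69.01 + $69.01 + $69.01 + $69.01 + $69.01 + $69.01 + $69.01 + $69.01 = $621.09

$621.09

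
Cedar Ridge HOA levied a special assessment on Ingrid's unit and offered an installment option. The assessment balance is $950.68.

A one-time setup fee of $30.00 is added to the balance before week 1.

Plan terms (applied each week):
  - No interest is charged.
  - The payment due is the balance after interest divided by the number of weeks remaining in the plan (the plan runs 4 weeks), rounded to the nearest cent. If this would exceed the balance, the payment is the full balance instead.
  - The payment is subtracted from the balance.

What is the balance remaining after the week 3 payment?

$245.17

Week 1: opening $980.68; payment $245.17; balance $735.51
Week 2: opening $735.51; payment $245.17; balance $490.34
Week 3: opening $490.34; payment $245.17; balance $245.17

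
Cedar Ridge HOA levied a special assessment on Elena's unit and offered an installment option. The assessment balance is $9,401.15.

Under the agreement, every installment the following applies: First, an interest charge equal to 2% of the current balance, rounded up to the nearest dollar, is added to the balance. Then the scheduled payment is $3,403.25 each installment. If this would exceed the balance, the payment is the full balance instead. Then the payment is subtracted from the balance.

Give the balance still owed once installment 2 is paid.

Installment 1: opening $9,401.15; interest $189.00 → $9,590.15; payment $3,403.25; balance $6,186.90
Installment 2: opening $6,186.90; interest $124.00 → $6,310.90; payment $3,403.25; balance $2,907.65

$2,907.65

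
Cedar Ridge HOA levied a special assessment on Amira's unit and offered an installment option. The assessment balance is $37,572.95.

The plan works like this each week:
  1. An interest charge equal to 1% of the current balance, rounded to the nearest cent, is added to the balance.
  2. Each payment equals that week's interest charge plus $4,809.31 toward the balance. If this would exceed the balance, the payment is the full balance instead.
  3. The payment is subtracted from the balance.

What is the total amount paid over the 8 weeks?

$39,232.18

Week 1: $37,572.95 +$375.73 interest = $37,948.68; pay $5,185.04 → $32,763.64
Week 2: $32,763.64 +$327.64 interest = $33,091.28; pay $5,136.95 → $27,954.33
Week 3: $27,954.33 +$279.54 interest = $28,233.87; pay $5,088.85 → $23,145.02
Week 4: $23,145.02 +$231.45 interest = $23,376.47; pay $5,040.76 → $18,335.71
Week 5: $18,335.71 +$183.36 interest = $18,519.07; pay $4,992.67 → $13,526.40
Week 6: $13,526.40 +$135.26 interest = $13,661.66; pay $4,944.57 → $8,717.09
Week 7: $8,717.09 +$87.17 interest = $8,804.26; pay $4,896.48 → $3,907.78
Week 8: $3,907.78 +$39.08 interest = $3,946.86; pay $3,946.86 → $0.00
Total paid: $39,232.18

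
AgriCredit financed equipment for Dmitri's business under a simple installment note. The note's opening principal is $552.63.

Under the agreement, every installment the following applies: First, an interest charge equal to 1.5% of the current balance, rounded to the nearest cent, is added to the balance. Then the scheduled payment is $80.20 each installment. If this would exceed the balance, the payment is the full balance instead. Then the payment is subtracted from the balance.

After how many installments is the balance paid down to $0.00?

8

Installment 1: opening $552.63; interest $8.29 → $560.92; payment $80.20; balance $480.72
Installment 2: opening $480.72; interest $7.21 → $487.93; payment $80.20; balance $407.73
Installment 3: opening $407.73; interest $6.12 → $413.85; payment $80.20; balance $333.65
Installment 4: opening $333.65; interest $5.00 → $338.65; payment $80.20; balance $258.45
Installment 5: opening $258.45; interest $3.88 → $262.33; payment $80.20; balance $182.13
Installment 6: opening $182.13; interest $2.73 → $184.86; payment $80.20; balance $104.66
Installment 7: opening $104.66; interest $1.57 → $106.23; payment $80.20; balance $26.03
Installment 8: opening $26.03; interest $0.39 → $26.42; payment $26.42; balance $0.00
Balance reaches $0.00 in installment 8.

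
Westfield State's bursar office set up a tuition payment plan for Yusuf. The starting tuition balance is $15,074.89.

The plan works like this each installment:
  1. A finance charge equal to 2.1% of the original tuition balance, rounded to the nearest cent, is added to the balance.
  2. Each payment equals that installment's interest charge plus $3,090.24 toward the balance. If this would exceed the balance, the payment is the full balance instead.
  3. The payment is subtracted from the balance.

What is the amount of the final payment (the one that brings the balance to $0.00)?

# | Opening | Interest | Payment | End bal
1 | $15,074.89 | $316.57 | $3,406.81 | $11,984.65
2 | $11,984.65 | $316.57 | $3,406.81 | $8,894.41
3 | $8,894.41 | $316.57 | $3,406.81 | $5,804.17
4 | $5,804.17 | $316.57 | $3,406.81 | $2,713.93
5 | $2,713.93 | $316.57 | $3,030.50 | $0.00

$3,030.50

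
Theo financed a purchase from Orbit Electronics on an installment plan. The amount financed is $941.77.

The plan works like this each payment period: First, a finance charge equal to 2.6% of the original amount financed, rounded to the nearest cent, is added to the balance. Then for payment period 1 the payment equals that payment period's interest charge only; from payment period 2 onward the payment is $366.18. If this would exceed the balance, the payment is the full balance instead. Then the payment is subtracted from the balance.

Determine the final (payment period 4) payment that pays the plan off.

Payment period 1: $941.77 +$24.49 interest = $966.26; pay $24.49 → $941.77
Payment period 2: $941.77 +$24.49 interest = $966.26; pay $366.18 → $600.08
Payment period 3: $600.08 +$24.49 interest = $624.57; pay $366.18 → $258.39
Payment period 4: $258.39 +$24.49 interest = $282.88; pay $282.88 → $0.00

$282.88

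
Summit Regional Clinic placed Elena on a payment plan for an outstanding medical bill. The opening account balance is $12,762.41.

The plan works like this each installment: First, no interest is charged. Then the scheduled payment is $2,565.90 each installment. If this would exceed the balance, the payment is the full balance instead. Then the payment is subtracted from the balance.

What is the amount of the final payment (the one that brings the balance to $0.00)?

$2,498.81

Installment 1: opening $12,762.41; payment $2,565.90; balance $10,196.51
Installment 2: opening $10,196.51; payment $2,565.90; balance $7,630.61
Installment 3: opening $7,630.61; payment $2,565.90; balance $5,064.71
Installment 4: opening $5,064.71; payment $2,565.90; balance $2,498.81
Installment 5: opening $2,498.81; payment $2,498.81; balance $0.00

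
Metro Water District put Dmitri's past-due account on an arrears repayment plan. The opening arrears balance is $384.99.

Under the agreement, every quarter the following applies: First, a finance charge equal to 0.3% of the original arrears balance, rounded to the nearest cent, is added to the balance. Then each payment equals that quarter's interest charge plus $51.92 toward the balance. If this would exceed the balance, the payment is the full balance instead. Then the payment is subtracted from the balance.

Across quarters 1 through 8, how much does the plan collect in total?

Quarter 1: $384.99 +$1.15 interest = $386.14; pay $53.07 → $333.07
Quarter 2: $333.07 +$1.15 interest = $334.22; pay $53.07 → $281.15
Quarter 3: $281.15 +$1.15 interest = $282.30; pay $53.07 → $229.23
Quarter 4: $229.23 +$1.15 interest = $230.38; pay $53.07 → $177.31
Quarter 5: $177.31 +$1.15 interest = $178.46; pay $53.07 → $125.39
Quarter 6: $125.39 +$1.15 interest = $126.54; pay $53.07 → $73.47
Quarter 7: $73.47 +$1.15 interest = $74.62; pay $53.07 → $21.55
Quarter 8: $21.55 +$1.15 interest = $22.70; pay $22.70 → $0.00
Total paid: $394.19

$394.19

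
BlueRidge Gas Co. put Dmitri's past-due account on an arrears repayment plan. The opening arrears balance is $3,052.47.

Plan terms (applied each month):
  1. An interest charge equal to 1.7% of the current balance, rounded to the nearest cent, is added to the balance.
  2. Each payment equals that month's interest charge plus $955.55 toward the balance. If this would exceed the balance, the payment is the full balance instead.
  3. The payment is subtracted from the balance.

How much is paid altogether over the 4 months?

Month 1: opening $3,052.47; interest $51.89 → $3,104.36; payment $1,007.44; balance $2,096.92
Month 2: opening $2,096.92; interest $35.65 → $2,132.57; payment $991.20; balance $1,141.37
Month 3: opening $1,141.37; interest $19.40 → $1,160.77; payment $974.95; balance $185.82
Month 4: opening $185.82; interest $3.16 → $188.98; payment $188.98; balance $0.00
Total paid: $3,162.57

$3,162.57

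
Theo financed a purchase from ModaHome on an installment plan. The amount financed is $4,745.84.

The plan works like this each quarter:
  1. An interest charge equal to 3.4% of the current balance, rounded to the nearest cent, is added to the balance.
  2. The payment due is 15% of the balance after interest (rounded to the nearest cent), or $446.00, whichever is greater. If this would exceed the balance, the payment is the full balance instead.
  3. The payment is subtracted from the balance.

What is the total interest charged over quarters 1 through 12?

Quarter 1: opening $4,745.84; interest $161.36 → $4,907.20; payment $736.08; balance $4,171.12
Quarter 2: opening $4,171.12; interest $141.82 → $4,312.94; payment $646.94; balance $3,666.00
Quarter 3: opening $3,666.00; interest $124.64 → $3,790.64; payment $568.60; balance $3,222.04
Quarter 4: opening $3,222.04; interest $109.55 → $3,331.59; payment $499.74; balance $2,831.85
Quarter 5: opening $2,831.85; interest $96.28 → $2,928.13; payment $446.00; balance $2,482.13
Quarter 6: opening $2,482.13; interest $84.39 → $2,566.52; payment $446.00; balance $2,120.52
Quarter 7: opening $2,120.52; interest $72.10 → $2,192.62; payment $446.00; balance $1,746.62
Quarter 8: opening $1,746.62; interest $59.39 → $1,806.01; payment $446.00; balance $1,360.01
Quarter 9: opening $1,360.01; interest $46.24 → $1,406.25; payment $446.00; balance $960.25
Quarter 10: opening $960.25; interest $32.65 → $992.90; payment $446.00; balance $546.90
Quarter 11: opening $546.90; interest $18.59 → $565.49; payment $446.00; balance $119.49
Quarter 12: opening $119.49; interest $4.06 → $123.55; payment $123.55; balance $0.00
Total interest: $161.36 + $141.82 + $124.64 + $109.55 + $96.28 + $84.39 + $72.10 + $59.39 + $46.24 + $32.65 + $18.59 + $4.06 = $951.07

$951.07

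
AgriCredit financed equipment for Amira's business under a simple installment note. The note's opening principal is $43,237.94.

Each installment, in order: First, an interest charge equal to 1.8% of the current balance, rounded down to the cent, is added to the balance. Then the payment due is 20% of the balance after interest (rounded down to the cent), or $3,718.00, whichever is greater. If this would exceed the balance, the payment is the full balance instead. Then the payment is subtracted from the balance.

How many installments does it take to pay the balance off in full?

Installment 1: opening $43,237.94; interest $778.28 → $44,016.22; payment $8,803.24; balance $35,212.98
Installment 2: opening $35,212.98; interest $633.83 → $35,846.81; payment $7,169.36; balance $28,677.45
Installment 3: opening $28,677.45; interest $516.19 → $29,193.64; payment $5,838.72; balance $23,354.92
Installment 4: opening $23,354.92; interest $420.38 → $23,775.30; payment $4,755.06; balance $19,020.24
Installment 5: opening $19,020.24; interest $342.36 → $19,362.60; payment $3,872.52; balance $15,490.08
Installment 6: opening $15,490.08; interest $278.82 → $15,768.90; payment $3,718.00; balance $12,050.90
Installment 7: opening $12,050.90; interest $216.91 → $12,267.81; payment $3,718.00; balance $8,549.81
Installment 8: opening $8,549.81; interest $153.89 → $8,703.70; payment $3,718.00; balance $4,985.70
Installment 9: opening $4,985.70; interest $89.74 → $5,075.44; payment $3,718.00; balance $1,357.44
Installment 10: opening $1,357.44; interest $24.43 → $1,381.87; payment $1,381.87; balance $0.00
Balance reaches $0.00 in installment 10.

10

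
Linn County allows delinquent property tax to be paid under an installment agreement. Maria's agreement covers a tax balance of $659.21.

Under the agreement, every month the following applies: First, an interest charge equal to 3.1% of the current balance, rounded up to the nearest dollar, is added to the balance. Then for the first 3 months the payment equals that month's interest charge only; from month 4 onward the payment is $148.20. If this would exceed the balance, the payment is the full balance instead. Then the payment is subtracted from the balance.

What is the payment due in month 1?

# | Opening | Interest | Payment | End bal
1 | $659.21 | $21.00 | $21.00 | $659.21

$21.00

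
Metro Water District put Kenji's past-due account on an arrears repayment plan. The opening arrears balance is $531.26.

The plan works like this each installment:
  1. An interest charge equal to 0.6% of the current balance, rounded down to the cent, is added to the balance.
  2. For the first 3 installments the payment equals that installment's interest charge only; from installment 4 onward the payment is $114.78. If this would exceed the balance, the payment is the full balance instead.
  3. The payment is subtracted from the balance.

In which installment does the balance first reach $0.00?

Installment 1: opening $531.26; interest $3.18 → $534.44; payment $3.18; balance $531.26
Installment 2: opening $531.26; interest $3.18 → $534.44; payment $3.18; balance $531.26
Installment 3: opening $531.26; interest $3.18 → $534.44; payment $3.18; balance $531.26
Installment 4: opening $531.26; interest $3.18 → $534.44; payment $114.78; balance $419.66
Installment 5: opening $419.66; interest $2.51 → $422.17; payment $114.78; balance $307.39
Installment 6: opening $307.39; interest $1.84 → $309.23; payment $114.78; balance $194.45
Installment 7: opening $194.45; interest $1.16 → $195.61; payment $114.78; balance $80.83
Installment 8: opening $80.83; interest $0.48 → $81.31; payment $81.31; balance $0.00
Balance reaches $0.00 in installment 8.

8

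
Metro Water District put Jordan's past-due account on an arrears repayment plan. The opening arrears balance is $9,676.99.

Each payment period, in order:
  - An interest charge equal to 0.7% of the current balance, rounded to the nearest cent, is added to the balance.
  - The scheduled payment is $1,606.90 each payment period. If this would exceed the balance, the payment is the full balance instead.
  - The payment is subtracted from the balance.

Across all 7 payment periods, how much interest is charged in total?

Payment period 1: opening $9,676.99; interest $67.74 → $9,744.73; payment $1,606.90; balance $8,137.83
Payment period 2: opening $8,137.83; interest $56.96 → $8,194.79; payment $1,606.90; balance $6,587.89
Payment period 3: opening $6,587.89; interest $46.12 → $6,634.01; payment $1,606.90; balance $5,027.11
Payment period 4: opening $5,027.11; interest $35.19 → $5,062.30; payment $1,606.90; balance $3,455.40
Payment period 5: opening $3,455.40; interest $24.19 → $3,479.59; payment $1,606.90; balance $1,872.69
Payment period 6: opening $1,872.69; interest $13.11 → $1,885.80; payment $1,606.90; balance $278.90
Payment period 7: opening $278.90; interest $1.95 → $280.85; payment $280.85; balance $0.00
Total interest: $67.74 + $56.96 + $46.12 + $35.19 + $24.19 + $13.11 + $1.95 = $245.26

$245.26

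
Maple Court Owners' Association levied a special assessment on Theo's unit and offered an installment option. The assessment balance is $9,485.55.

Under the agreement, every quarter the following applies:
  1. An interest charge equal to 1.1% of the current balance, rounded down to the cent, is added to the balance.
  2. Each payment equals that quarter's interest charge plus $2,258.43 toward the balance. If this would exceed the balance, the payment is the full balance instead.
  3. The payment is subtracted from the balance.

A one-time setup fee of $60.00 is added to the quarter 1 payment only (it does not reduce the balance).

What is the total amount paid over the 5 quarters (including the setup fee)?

$9,818.81

# | Opening | Interest | Payment | Fee | End bal
1 | $9,485.55 | $104.34 | $2,362.77 | $60.00 | $7,227.12
2 | $7,227.12 | $79.49 | $2,337.92 | — | $4,968.69
3 | $4,968.69 | $54.65 | $2,313.08 | — | $2,710.26
4 | $2,710.26 | $29.81 | $2,288.24 | — | $451.83
5 | $451.83 | $4.97 | $456.80 | — | $0.00
Total paid: $9,818.81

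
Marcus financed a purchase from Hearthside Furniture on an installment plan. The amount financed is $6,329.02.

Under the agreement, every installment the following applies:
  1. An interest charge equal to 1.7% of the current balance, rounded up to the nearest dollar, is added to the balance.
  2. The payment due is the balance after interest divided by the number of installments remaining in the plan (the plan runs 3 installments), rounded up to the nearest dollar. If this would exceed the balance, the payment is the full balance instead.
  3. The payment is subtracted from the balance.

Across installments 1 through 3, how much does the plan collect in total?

$6,548.02

Installment 1: opening $6,329.02; interest $108.00 → $6,437.02; payment $2,146.00; balance $4,291.02
Installment 2: opening $4,291.02; interest $73.00 → $4,364.02; payment $2,183.00; balance $2,181.02
Installment 3: opening $2,181.02; interest $38.00 → $2,219.02; payment $2,219.02; balance $0.00
Total paid: $6,548.02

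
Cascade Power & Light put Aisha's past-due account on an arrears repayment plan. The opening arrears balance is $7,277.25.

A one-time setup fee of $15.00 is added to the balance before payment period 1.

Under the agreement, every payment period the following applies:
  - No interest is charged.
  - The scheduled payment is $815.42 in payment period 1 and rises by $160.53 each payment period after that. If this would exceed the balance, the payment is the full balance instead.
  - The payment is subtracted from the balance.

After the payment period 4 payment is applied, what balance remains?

Payment period 1: opening $7,292.25; payment $815.42; balance $6,476.83
Payment period 2: opening $6,476.83; payment $975.95; balance $5,500.88
Payment period 3: opening $5,500.88; payment $1,136.48; balance $4,364.40
Payment period 4: opening $4,364.40; payment $1,297.01; balance $3,067.39

$3,067.39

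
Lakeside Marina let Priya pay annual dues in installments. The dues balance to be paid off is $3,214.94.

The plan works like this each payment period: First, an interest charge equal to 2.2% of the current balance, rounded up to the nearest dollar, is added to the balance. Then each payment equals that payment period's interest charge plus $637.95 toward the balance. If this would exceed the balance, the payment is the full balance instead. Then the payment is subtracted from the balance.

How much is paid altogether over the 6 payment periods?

$3,430.94

Payment period 1: $3,214.94 +$71.00 interest = $3,285.94; pay $708.95 → $2,576.99
Payment period 2: $2,576.99 +$57.00 interest = $2,633.99; pay $694.95 → $1,939.04
Payment period 3: $1,939.04 +$43.00 interest = $1,982.04; pay $680.95 → $1,301.09
Payment period 4: $1,301.09 +$29.00 interest = $1,330.09; pay $666.95 → $663.14
Payment period 5: $663.14 +$15.00 interest = $678.14; pay $652.95 → $25.19
Payment period 6: $25.19 +$1.00 interest = $26.19; pay $26.19 → $0.00
Total paid: $3,430.94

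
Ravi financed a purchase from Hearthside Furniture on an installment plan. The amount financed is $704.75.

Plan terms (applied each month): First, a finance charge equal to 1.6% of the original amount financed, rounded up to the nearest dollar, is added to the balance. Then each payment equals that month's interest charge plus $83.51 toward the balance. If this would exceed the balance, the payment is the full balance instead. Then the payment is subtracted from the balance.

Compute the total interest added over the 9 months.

$108.00

Month 1: $704.75 +$12.00 interest = $716.75; pay $95.51 → $621.24
Month 2: $621.24 +$12.00 interest = $633.24; pay $95.51 → $537.73
Month 3: $537.73 +$12.00 interest = $549.73; pay $95.51 → $454.22
Month 4: $454.22 +$12.00 interest = $466.22; pay $95.51 → $370.71
Month 5: $370.71 +$12.00 interest = $382.71; pay $95.51 → $287.20
Month 6: $287.20 +$12.00 interest = $299.20; pay $95.51 → $203.69
Month 7: $203.69 +$12.00 interest = $215.69; pay $95.51 → $120.18
Month 8: $120.18 +$12.00 interest = $132.18; pay $95.51 → $36.67
Month 9: $36.67 +$12.00 interest = $48.67; pay $48.67 → $0.00
Total interest: $12.00 + $12.00 + $12.00 + $12.00 + $12.00 + $12.00 + $12.00 + $12.00 + $12.00 = $108.00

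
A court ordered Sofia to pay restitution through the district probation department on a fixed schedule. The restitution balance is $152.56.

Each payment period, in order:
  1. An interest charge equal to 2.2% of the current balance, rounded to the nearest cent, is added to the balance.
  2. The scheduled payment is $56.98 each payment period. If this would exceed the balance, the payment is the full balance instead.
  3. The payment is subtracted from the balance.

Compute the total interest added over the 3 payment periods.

Payment period 1: $152.56 +$3.36 interest = $155.92; pay $56.98 → $98.94
Payment period 2: $98.94 +$2.18 interest = $101.12; pay $56.98 → $44.14
Payment period 3: $44.14 +$0.97 interest = $45.11; pay $45.11 → $0.00
Total interest: $3.36 + $2.18 + $0.97 = $6.51

$6.51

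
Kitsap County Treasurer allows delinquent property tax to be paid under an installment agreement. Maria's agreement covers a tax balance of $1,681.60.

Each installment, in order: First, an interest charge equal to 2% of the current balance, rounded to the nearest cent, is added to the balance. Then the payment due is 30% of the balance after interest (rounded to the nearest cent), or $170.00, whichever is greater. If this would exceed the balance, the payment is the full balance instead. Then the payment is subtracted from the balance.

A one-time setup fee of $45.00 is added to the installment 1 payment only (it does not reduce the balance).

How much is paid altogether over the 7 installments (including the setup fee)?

$1,830.12

Installment 1: $1,681.60 +$33.63 interest = $1,715.23; pay $514.57 (+ $45.00 fee) → $1,200.66
Installment 2: $1,200.66 +$24.01 interest = $1,224.67; pay $367.40 → $857.27
Installment 3: $857.27 +$17.15 interest = $874.42; pay $262.33 → $612.09
Installment 4: $612.09 +$12.24 interest = $624.33; pay $187.30 → $437.03
Installment 5: $437.03 +$8.74 interest = $445.77; pay $170.00 → $275.77
Installment 6: $275.77 +$5.52 interest = $281.29; pay $170.00 → $111.29
Installment 7: $111.29 +$2.23 interest = $113.52; pay $113.52 → $0.00
Total paid: $1,830.12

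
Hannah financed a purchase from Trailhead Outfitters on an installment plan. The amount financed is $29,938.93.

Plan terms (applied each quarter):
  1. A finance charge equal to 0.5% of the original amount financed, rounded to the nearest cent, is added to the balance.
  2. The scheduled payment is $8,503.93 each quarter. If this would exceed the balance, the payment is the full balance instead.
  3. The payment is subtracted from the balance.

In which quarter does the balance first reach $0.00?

# | Opening | Interest | Payment | End bal
1 | $29,938.93 | $149.69 | $8,503.93 | $21,584.69
2 | $21,584.69 | $149.69 | $8,503.93 | $13,230.45
3 | $13,230.45 | $149.69 | $8,503.93 | $4,876.21
4 | $4,876.21 | $149.69 | $5,025.90 | $0.00
Balance reaches $0.00 in quarter 4.

4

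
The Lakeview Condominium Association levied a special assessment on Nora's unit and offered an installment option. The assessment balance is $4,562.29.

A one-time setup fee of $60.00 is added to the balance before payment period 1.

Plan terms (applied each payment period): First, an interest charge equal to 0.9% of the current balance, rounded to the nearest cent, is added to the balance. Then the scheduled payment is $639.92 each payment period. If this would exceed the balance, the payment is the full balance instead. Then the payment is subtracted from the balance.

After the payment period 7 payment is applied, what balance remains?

Payment period 1: opening $4,622.29; interest $41.60 → $4,663.89; payment $639.92; balance $4,023.97
Payment period 2: opening $4,023.97; interest $36.22 → $4,060.19; payment $639.92; balance $3,420.27
Payment period 3: opening $3,420.27; interest $30.78 → $3,451.05; payment $639.92; balance $2,811.13
Payment period 4: opening $2,811.13; interest $25.30 → $2,836.43; payment $639.92; balance $2,196.51
Payment period 5: opening $2,196.51; interest $19.77 → $2,216.28; payment $639.92; balance $1,576.36
Payment period 6: opening $1,576.36; interest $14.19 → $1,590.55; payment $639.92; balance $950.63
Payment period 7: opening $950.63; interest $8.56 → $959.19; payment $639.92; balance $319.27

$319.27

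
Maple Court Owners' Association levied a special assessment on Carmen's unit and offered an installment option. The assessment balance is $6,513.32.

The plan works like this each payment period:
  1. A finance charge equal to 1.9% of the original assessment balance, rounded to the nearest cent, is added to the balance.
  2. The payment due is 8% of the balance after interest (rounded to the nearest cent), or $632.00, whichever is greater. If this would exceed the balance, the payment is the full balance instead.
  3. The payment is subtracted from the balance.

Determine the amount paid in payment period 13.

$538.07

Payment period 1: opening $6,513.32; interest $123.75 → $6,637.07; payment $632.00; balance $6,005.07
Payment period 2: opening $6,005.07; interest $123.75 → $6,128.82; payment $632.00; balance $5,496.82
Payment period 3: opening $5,496.82; interest $123.75 → $5,620.57; payment $632.00; balance $4,988.57
Payment period 4: opening $4,988.57; interest $123.75 → $5,112.32; payment $632.00; balance $4,480.32
Payment period 5: opening $4,480.32; interest $123.75 → $4,604.07; payment $632.00; balance $3,972.07
Payment period 6: opening $3,972.07; interest $123.75 → $4,095.82; payment $632.00; balance $3,463.82
Payment period 7: opening $3,463.82; interest $123.75 → $3,587.57; payment $632.00; balance $2,955.57
Payment period 8: opening $2,955.57; interest $123.75 → $3,079.32; payment $632.00; balance $2,447.32
Payment period 9: opening $2,447.32; interest $123.75 → $2,571.07; payment $632.00; balance $1,939.07
Payment period 10: opening $1,939.07; interest $123.75 → $2,062.82; payment $632.00; balance $1,430.82
Payment period 11: opening $1,430.82; interest $123.75 → $1,554.57; payment $632.00; balance $922.57
Payment period 12: opening $922.57; interest $123.75 → $1,046.32; payment $632.00; balance $414.32
Payment period 13: opening $414.32; interest $123.75 → $538.07; payment $538.07; balance $0.00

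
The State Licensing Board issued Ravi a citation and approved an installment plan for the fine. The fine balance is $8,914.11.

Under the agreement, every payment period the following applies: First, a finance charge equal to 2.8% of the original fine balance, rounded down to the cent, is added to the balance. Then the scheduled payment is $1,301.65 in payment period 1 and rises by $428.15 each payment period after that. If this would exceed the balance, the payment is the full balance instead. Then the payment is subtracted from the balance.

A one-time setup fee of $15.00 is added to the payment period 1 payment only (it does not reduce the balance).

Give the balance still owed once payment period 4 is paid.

# | Opening | Interest | Payment | Fee | End bal
1 | $8,914.11 | $249.59 | $1,301.65 | $15.00 | $7,862.05
2 | $7,862.05 | $249.59 | $1,729.80 | — | $6,381.84
3 | $6,381.84 | $249.59 | $2,157.95 | — | $4,473.48
4 | $4,473.48 | $249.59 | $2,586.10 | — | $2,136.97

$2,136.97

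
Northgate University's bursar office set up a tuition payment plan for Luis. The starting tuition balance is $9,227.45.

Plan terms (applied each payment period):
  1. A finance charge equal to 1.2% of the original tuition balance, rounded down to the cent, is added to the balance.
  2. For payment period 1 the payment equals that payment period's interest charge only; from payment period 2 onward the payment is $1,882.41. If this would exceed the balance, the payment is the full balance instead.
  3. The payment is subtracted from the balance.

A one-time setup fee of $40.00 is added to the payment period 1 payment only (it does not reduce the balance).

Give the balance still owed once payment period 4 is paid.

Payment period 1: $9,227.45 +$110.72 interest = $9,338.17; pay $110.72 (+ $40.00 fee) → $9,227.45
Payment period 2: $9,227.45 +$110.72 interest = $9,338.17; pay $1,882.41 → $7,455.76
Payment period 3: $7,455.76 +$110.72 interest = $7,566.48; pay $1,882.41 → $5,684.07
Payment period 4: $5,684.07 +$110.72 interest = $5,794.79; pay $1,882.41 → $3,912.38

$3,912.38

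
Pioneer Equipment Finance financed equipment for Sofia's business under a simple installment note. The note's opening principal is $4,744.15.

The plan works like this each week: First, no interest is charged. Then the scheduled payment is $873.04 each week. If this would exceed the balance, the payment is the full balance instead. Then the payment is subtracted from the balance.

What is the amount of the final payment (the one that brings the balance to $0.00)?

Week 1: opening $4,744.15; payment $873.04; balance $3,871.11
Week 2: opening $3,871.11; payment $873.04; balance $2,998.07
Week 3: opening $2,998.07; payment $873.04; balance $2,125.03
Week 4: opening $2,125.03; payment $873.04; balance $1,251.99
Week 5: opening $1,251.99; payment $873.04; balance $378.95
Week 6: opening $378.95; payment $378.95; balance $0.00

$378.95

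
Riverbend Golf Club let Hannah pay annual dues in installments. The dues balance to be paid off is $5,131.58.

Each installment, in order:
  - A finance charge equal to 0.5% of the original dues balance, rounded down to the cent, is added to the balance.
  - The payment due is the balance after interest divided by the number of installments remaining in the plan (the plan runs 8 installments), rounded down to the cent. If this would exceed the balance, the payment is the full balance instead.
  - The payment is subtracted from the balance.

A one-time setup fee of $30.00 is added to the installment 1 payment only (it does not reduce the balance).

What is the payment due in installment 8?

$711.17

# | Opening | Interest | Payment | Fee | End bal
1 | $5,131.58 | $25.65 | $644.65 | $30.00 | $4,512.58
2 | $4,512.58 | $25.65 | $648.31 | — | $3,889.92
3 | $3,889.92 | $25.65 | $652.59 | — | $3,262.98
4 | $3,262.98 | $25.65 | $657.72 | — | $2,630.91
5 | $2,630.91 | $25.65 | $664.14 | — | $1,992.42
6 | $1,992.42 | $25.65 | $672.69 | — | $1,345.38
7 | $1,345.38 | $25.65 | $685.51 | — | $685.52
8 | $685.52 | $25.65 | $711.17 | — | $0.00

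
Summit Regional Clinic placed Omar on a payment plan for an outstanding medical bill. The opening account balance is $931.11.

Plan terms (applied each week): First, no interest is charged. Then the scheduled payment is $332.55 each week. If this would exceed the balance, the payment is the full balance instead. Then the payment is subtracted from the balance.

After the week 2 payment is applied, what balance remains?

$266.01

# | Opening | Payment | End bal
1 | $931.11 | $332.55 | $598.56
2 | $598.56 | $332.55 | $266.01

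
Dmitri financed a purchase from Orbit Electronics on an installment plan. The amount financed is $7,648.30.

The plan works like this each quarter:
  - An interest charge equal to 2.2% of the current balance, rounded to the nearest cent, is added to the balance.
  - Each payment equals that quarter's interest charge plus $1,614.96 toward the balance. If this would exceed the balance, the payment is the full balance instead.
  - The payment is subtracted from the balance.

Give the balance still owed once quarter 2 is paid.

$4,418.38

Quarter 1: $7,648.30 +$168.26 interest = $7,816.56; pay $1,783.22 → $6,033.34
Quarter 2: $6,033.34 +$132.73 interest = $6,166.07; pay $1,747.69 → $4,418.38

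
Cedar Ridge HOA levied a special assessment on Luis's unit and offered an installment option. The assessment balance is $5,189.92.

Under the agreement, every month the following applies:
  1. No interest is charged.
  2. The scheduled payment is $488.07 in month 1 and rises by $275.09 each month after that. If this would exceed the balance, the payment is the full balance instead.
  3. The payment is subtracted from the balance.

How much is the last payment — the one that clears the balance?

Month 1: $5,189.92 − $488.07 → $4,701.85
Month 2: $4,701.85 − $763.16 → $3,938.69
Month 3: $3,938.69 − $1,038.25 → $2,900.44
Month 4: $2,900.44 − $1,313.34 → $1,587.10
Month 5: $1,587.10 − $1,587.10 → $0.00

$1,587.10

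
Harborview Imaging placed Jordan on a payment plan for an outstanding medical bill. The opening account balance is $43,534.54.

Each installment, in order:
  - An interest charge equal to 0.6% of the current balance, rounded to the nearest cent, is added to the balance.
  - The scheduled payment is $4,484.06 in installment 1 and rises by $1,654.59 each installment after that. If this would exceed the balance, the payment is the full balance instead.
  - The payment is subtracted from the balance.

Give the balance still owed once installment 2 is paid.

# | Opening | Interest | Payment | End bal
1 | $43,534.54 | $261.21 | $4,484.06 | $39,311.69
2 | $39,311.69 | $235.87 | $6,138.65 | $33,408.91

$33,408.91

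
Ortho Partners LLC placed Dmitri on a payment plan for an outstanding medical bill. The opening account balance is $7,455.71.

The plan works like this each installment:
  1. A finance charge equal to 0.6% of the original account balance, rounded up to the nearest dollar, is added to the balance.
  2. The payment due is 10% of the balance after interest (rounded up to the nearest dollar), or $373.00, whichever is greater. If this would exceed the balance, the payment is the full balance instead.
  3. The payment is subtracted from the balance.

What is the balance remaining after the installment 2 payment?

$6,114.71

# | Opening | Interest | Payment | End bal
1 | $7,455.71 | $45.00 | $751.00 | $6,749.71
2 | $6,749.71 | $45.00 | $680.00 | $6,114.71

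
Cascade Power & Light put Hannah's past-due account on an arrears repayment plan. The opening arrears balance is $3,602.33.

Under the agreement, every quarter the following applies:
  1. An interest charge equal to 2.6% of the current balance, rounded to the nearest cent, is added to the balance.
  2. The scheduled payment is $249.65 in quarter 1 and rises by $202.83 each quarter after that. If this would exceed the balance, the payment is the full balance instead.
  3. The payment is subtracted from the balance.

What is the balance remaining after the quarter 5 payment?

$699.03

Quarter 1: opening $3,602.33; interest $93.66 → $3,695.99; payment $249.65; balance $3,446.34
Quarter 2: opening $3,446.34; interest $89.60 → $3,535.94; payment $452.48; balance $3,083.46
Quarter 3: opening $3,083.46; interest $80.17 → $3,163.63; payment $655.31; balance $2,508.32
Quarter 4: opening $2,508.32; interest $65.22 → $2,573.54; payment $858.14; balance $1,715.40
Quarter 5: opening $1,715.40; interest $44.60 → $1,760.00; payment $1,060.97; balance $699.03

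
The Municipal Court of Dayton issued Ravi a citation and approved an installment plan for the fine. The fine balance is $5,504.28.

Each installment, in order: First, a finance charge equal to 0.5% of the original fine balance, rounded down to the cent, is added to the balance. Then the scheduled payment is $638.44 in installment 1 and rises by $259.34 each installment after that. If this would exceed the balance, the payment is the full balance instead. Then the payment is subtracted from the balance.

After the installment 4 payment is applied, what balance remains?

Installment 1: opening $5,504.28; interest $27.52 → $5,531.80; payment $638.44; balance $4,893.36
Installment 2: opening $4,893.36; interest $27.52 → $4,920.88; payment $897.78; balance $4,023.10
Installment 3: opening $4,023.10; interest $27.52 → $4,050.62; payment $1,157.12; balance $2,893.50
Installment 4: opening $2,893.50; interest $27.52 → $2,921.02; payment $1,416.46; balance $1,504.56

$1,504.56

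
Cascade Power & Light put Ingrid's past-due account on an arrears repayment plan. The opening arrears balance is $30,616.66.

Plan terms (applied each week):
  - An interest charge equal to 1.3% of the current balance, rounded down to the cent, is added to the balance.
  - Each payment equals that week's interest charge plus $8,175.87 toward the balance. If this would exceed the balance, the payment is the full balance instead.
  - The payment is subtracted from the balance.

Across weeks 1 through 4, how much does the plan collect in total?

$31,570.99

Week 1: $30,616.66 +$398.01 interest = $31,014.67; pay $8,573.88 → $22,440.79
Week 2: $22,440.79 +$291.73 interest = $22,732.52; pay $8,467.60 → $14,264.92
Week 3: $14,264.92 +$185.44 interest = $14,450.36; pay $8,361.31 → $6,089.05
Week 4: $6,089.05 +$79.15 interest = $6,168.20; pay $6,168.20 → $0.00
Total paid: $31,570.99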